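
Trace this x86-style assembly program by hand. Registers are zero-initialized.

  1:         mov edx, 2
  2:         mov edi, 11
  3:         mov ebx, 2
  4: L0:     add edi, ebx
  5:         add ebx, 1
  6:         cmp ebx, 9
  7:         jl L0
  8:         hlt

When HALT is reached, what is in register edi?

46

edx=2
edi=11
ebx=2
edi=11+2=13
ebx=2+1=3
cmp ebx, 9  (cmp 3,9)
jl L0: taken
edi=13+3=16
ebx=3+1=4
cmp ebx, 9  (cmp 4,9)
jl L0: taken
edi=16+4=20
ebx=4+1=5
cmp ebx, 9  (cmp 5,9)
jl L0: taken
edi=20+5=25
ebx=5+1=6
cmp ebx, 9  (cmp 6,9)
jl L0: taken
edi=25+6=31
ebx=6+1=7
cmp ebx, 9  (cmp 7,9)
jl L0: taken
edi=31+7=38
ebx=7+1=8
cmp ebx, 9  (cmp 8,9)
jl L0: taken
edi=38+8=46
ebx=8+1=9
cmp ebx, 9  (cmp 9,9)
jl L0: not taken
halt.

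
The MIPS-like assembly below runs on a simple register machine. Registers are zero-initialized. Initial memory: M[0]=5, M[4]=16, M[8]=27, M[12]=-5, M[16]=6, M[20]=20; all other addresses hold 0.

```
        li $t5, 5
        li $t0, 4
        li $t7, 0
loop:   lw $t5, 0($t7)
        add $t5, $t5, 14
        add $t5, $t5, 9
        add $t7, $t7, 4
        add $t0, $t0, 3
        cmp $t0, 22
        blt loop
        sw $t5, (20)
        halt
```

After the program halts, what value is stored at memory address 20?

$t5=5
$t0=4
$t7=0
$t5=M[0]=5
$t5=5+14=19
$t5=19+9=28
$t7=0+4=4
$t0=4+3=7
cmp $t0, 22  (cmp 7,22)
blt loop: taken
$t5=M[4]=16
$t5=16+14=30
$t5=30+9=39
$t7=4+4=8
$t0=7+3=10
cmp $t0, 22  (cmp 10,22)
blt loop: taken
$t5=M[8]=27
$t5=27+14=41
$t5=41+9=50
$t7=8+4=12
$t0=10+3=13
cmp $t0, 22  (cmp 13,22)
blt loop: taken
$t5=M[12]=-5
$t5=(-5)+14=9
$t5=9+9=18
$t7=12+4=16
$t0=13+3=16
cmp $t0, 22  (cmp 16,22)
blt loop: taken
$t5=M[16]=6
$t5=6+14=20
$t5=20+9=29
$t7=16+4=20
$t0=16+3=19
cmp $t0, 22  (cmp 19,22)
blt loop: taken
$t5=M[20]=20
$t5=20+14=34
$t5=34+9=43
$t7=20+4=24
$t0=19+3=22
cmp $t0, 22  (cmp 22,22)
blt loop: not taken
sw $t5, (20) → M[20]=43
halt.

43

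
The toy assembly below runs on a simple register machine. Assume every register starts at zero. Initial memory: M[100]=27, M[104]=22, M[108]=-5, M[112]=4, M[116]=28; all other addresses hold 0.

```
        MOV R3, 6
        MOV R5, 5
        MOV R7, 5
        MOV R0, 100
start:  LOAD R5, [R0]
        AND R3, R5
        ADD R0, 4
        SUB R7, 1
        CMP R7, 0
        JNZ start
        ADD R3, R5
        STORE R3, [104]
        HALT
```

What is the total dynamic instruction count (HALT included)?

after MOV R3, 6: R3=6
after MOV R5, 5: R5=5
after MOV R7, 5: R7=5
after MOV R0, 100: R0=100
after LOAD R5, [R0]: R5=M[100]=27
after AND R3, R5: R3=6&27=2
after ADD R0, 4: R0=100+4=104
after SUB R7, 1: R7=5-1=4
CMP R7, 0  (cmp 4,0)
JNZ start: taken
after LOAD R5, [R0]: R5=M[104]=22
after AND R3, R5: R3=2&22=2
after ADD R0, 4: R0=104+4=108
after SUB R7, 1: R7=4-1=3
CMP R7, 0  (cmp 3,0)
JNZ start: taken
after LOAD R5, [R0]: R5=M[108]=-5
after AND R3, R5: R3=2&(-5)=2
after ADD R0, 4: R0=108+4=112
after SUB R7, 1: R7=3-1=2
CMP R7, 0  (cmp 2,0)
JNZ start: taken
after LOAD R5, [R0]: R5=M[112]=4
after AND R3, R5: R3=2&4=0
after ADD R0, 4: R0=112+4=116
after SUB R7, 1: R7=2-1=1
CMP R7, 0  (cmp 1,0)
JNZ start: taken
after LOAD R5, [R0]: R5=M[116]=28
after AND R3, R5: R3=0&28=0
after ADD R0, 4: R0=116+4=120
after SUB R7, 1: R7=1-1=0
CMP R7, 0  (cmp 0,0)
JNZ start: not taken
after ADD R3, R5: R3=0+28=28
STORE R3, [104] → M[104]=28
halt.
Total executed instructions: 37.

37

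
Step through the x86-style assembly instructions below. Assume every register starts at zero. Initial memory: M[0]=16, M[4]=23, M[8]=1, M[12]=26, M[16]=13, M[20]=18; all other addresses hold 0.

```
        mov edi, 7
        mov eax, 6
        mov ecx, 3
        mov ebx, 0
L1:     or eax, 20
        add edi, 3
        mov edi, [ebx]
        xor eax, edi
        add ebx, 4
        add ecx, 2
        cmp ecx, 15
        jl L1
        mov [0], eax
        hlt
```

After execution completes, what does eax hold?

5

after mov edi, 7: edi=7
after mov eax, 6: eax=6
after mov ecx, 3: ecx=3
after mov ebx, 0: ebx=0
after or eax, 20: eax=6|20=22
after add edi, 3: edi=7+3=10
after mov edi, [ebx]: edi=M[0]=16
after xor eax, edi: eax=22^16=6
after add ebx, 4: ebx=0+4=4
after add ecx, 2: ecx=3+2=5
cmp ecx, 15  (cmp 5,15)
jl L1: taken
after or eax, 20: eax=6|20=22
after add edi, 3: edi=16+3=19
after mov edi, [ebx]: edi=M[4]=23
after xor eax, edi: eax=22^23=1
after add ebx, 4: ebx=4+4=8
after add ecx, 2: ecx=5+2=7
cmp ecx, 15  (cmp 7,15)
jl L1: taken
after or eax, 20: eax=1|20=21
after add edi, 3: edi=23+3=26
after mov edi, [ebx]: edi=M[8]=1
after xor eax, edi: eax=21^1=20
after add ebx, 4: ebx=8+4=12
after add ecx, 2: ecx=7+2=9
cmp ecx, 15  (cmp 9,15)
jl L1: taken
after or eax, 20: eax=20|20=20
after add edi, 3: edi=1+3=4
after mov edi, [ebx]: edi=M[12]=26
after xor eax, edi: eax=20^26=14
after add ebx, 4: ebx=12+4=16
after add ecx, 2: ecx=9+2=11
cmp ecx, 15  (cmp 11,15)
jl L1: taken
after or eax, 20: eax=14|20=30
after add edi, 3: edi=26+3=29
after mov edi, [ebx]: edi=M[16]=13
after xor eax, edi: eax=30^13=19
after add ebx, 4: ebx=16+4=20
after add ecx, 2: ecx=11+2=13
cmp ecx, 15  (cmp 13,15)
jl L1: taken
after or eax, 20: eax=19|20=23
after add edi, 3: edi=13+3=16
after mov edi, [ebx]: edi=M[20]=18
after xor eax, edi: eax=23^18=5
after add ebx, 4: ebx=20+4=24
after add ecx, 2: ecx=13+2=15
cmp ecx, 15  (cmp 15,15)
jl L1: not taken
mov [0], eax → M[0]=5
halt.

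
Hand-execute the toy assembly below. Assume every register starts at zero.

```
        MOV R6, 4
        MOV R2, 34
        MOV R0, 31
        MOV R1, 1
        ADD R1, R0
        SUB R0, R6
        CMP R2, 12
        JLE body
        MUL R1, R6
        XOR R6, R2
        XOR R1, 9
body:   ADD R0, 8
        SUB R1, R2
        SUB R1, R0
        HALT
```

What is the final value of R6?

R6=4
R2=34
R0=31
R1=1
R1=1+31=32
R0=31-4=27
CMP R2, 12  (cmp 34,12)
JLE body: not taken
R1=32*4=128
R6=4^34=38
R1=128^9=137
R0=27+8=35
R1=137-34=103
R1=103-35=68
halt.

38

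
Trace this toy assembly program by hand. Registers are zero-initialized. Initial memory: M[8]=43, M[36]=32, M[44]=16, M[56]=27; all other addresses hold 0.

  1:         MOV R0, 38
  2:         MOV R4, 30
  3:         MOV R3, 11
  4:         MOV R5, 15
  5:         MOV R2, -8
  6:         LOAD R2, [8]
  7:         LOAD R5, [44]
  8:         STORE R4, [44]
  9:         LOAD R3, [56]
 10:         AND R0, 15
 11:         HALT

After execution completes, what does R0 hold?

after MOV R0, 38: R0=38
after MOV R4, 30: R4=30
after MOV R3, 11: R3=11
after MOV R5, 15: R5=15
after MOV R2, -8: R2=-8
after LOAD R2, [8]: R2=M[8]=43
after LOAD R5, [44]: R5=M[44]=16
STORE R4, [44] → M[44]=30
after LOAD R3, [56]: R3=M[56]=27
after AND R0, 15: R0=38&15=6
halt.

6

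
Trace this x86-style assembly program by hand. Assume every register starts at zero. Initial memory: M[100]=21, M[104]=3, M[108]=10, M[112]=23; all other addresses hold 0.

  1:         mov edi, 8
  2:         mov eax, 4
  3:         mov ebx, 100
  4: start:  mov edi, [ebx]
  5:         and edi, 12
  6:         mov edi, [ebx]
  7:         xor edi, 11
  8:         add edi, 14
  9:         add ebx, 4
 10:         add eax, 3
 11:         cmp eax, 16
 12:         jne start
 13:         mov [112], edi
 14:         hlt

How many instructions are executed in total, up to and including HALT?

after mov edi, 8: edi=8
after mov eax, 4: eax=4
after mov ebx, 100: ebx=100
after mov edi, [ebx]: edi=M[100]=21
after and edi, 12: edi=21&12=4
after mov edi, [ebx]: edi=M[100]=21
after xor edi, 11: edi=21^11=30
after add edi, 14: edi=30+14=44
after add ebx, 4: ebx=100+4=104
after add eax, 3: eax=4+3=7
cmp eax, 16  (cmp 7,16)
jne start: taken
after mov edi, [ebx]: edi=M[104]=3
after and edi, 12: edi=3&12=0
after mov edi, [ebx]: edi=M[104]=3
after xor edi, 11: edi=3^11=8
after add edi, 14: edi=8+14=22
after add ebx, 4: ebx=104+4=108
after add eax, 3: eax=7+3=10
cmp eax, 16  (cmp 10,16)
jne start: taken
after mov edi, [ebx]: edi=M[108]=10
after and edi, 12: edi=10&12=8
after mov edi, [ebx]: edi=M[108]=10
after xor edi, 11: edi=10^11=1
after add edi, 14: edi=1+14=15
after add ebx, 4: ebx=108+4=112
after add eax, 3: eax=10+3=13
cmp eax, 16  (cmp 13,16)
jne start: taken
after mov edi, [ebx]: edi=M[112]=23
after and edi, 12: edi=23&12=4
after mov edi, [ebx]: edi=M[112]=23
after xor edi, 11: edi=23^11=28
after add edi, 14: edi=28+14=42
after add ebx, 4: ebx=112+4=116
after add eax, 3: eax=13+3=16
cmp eax, 16  (cmp 16,16)
jne start: not taken
mov [112], edi → M[112]=42
halt.
Total executed instructions: 41.

41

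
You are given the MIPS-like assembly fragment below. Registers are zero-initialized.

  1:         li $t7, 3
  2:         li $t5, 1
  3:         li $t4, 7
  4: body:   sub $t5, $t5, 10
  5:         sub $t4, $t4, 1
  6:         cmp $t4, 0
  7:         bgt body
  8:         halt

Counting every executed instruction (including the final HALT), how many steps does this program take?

li $t7, 3 → $t7=3
li $t5, 1 → $t5=1
li $t4, 7 → $t4=7
sub $t5, $t5, 10 → $t5=1-10=-9
sub $t4, $t4, 1 → $t4=7-1=6
cmp $t4, 0  (cmp 6,0)
bgt body: taken
sub $t5, $t5, 10 → $t5=(-9)-10=-19
sub $t4, $t4, 1 → $t4=6-1=5
cmp $t4, 0  (cmp 5,0)
bgt body: taken
sub $t5, $t5, 10 → $t5=(-19)-10=-29
sub $t4, $t4, 1 → $t4=5-1=4
cmp $t4, 0  (cmp 4,0)
bgt body: taken
sub $t5, $t5, 10 → $t5=(-29)-10=-39
sub $t4, $t4, 1 → $t4=4-1=3
cmp $t4, 0  (cmp 3,0)
bgt body: taken
sub $t5, $t5, 10 → $t5=(-39)-10=-49
sub $t4, $t4, 1 → $t4=3-1=2
cmp $t4, 0  (cmp 2,0)
bgt body: taken
sub $t5, $t5, 10 → $t5=(-49)-10=-59
sub $t4, $t4, 1 → $t4=2-1=1
cmp $t4, 0  (cmp 1,0)
bgt body: taken
sub $t5, $t5, 10 → $t5=(-59)-10=-69
sub $t4, $t4, 1 → $t4=1-1=0
cmp $t4, 0  (cmp 0,0)
bgt body: not taken
halt.
Total executed instructions: 32.

32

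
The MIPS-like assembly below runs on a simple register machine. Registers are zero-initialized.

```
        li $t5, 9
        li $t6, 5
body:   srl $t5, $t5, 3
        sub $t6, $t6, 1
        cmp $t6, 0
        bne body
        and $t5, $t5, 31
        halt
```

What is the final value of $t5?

0

li $t5, 9 → $t5=9
li $t6, 5 → $t6=5
srl $t5, $t5, 3 → $t5=9>>3=1
sub $t6, $t6, 1 → $t6=5-1=4
cmp $t6, 0  (cmp 4,0)
bne body: taken
srl $t5, $t5, 3 → $t5=1>>3=0
sub $t6, $t6, 1 → $t6=4-1=3
cmp $t6, 0  (cmp 3,0)
bne body: taken
srl $t5, $t5, 3 → $t5=0>>3=0
sub $t6, $t6, 1 → $t6=3-1=2
cmp $t6, 0  (cmp 2,0)
bne body: taken
srl $t5, $t5, 3 → $t5=0>>3=0
sub $t6, $t6, 1 → $t6=2-1=1
cmp $t6, 0  (cmp 1,0)
bne body: taken
srl $t5, $t5, 3 → $t5=0>>3=0
sub $t6, $t6, 1 → $t6=1-1=0
cmp $t6, 0  (cmp 0,0)
bne body: not taken
and $t5, $t5, 31 → $t5=0&31=0
halt.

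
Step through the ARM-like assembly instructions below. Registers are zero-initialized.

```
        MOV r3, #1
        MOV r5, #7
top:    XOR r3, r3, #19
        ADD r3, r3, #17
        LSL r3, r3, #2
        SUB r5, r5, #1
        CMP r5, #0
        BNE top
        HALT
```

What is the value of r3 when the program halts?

after MOV r3, #1: r3=1
after MOV r5, #7: r5=7
after XOR r3, r3, #19: r3=1^19=18
after ADD r3, r3, #17: r3=18+17=35
after LSL r3, r3, #2: r3=35<<2=140
after SUB r5, r5, #1: r5=7-1=6
CMP r5, #0  (cmp 6,0)
BNE top: taken
after XOR r3, r3, #19: r3=140^19=159
after ADD r3, r3, #17: r3=159+17=176
after LSL r3, r3, #2: r3=176<<2=704
after SUB r5, r5, #1: r5=6-1=5
CMP r5, #0  (cmp 5,0)
BNE top: taken
after XOR r3, r3, #19: r3=704^19=723
after ADD r3, r3, #17: r3=723+17=740
after LSL r3, r3, #2: r3=740<<2=2960
after SUB r5, r5, #1: r5=5-1=4
CMP r5, #0  (cmp 4,0)
BNE top: taken
after XOR r3, r3, #19: r3=2960^19=2947
after ADD r3, r3, #17: r3=2947+17=2964
after LSL r3, r3, #2: r3=2964<<2=11856
after SUB r5, r5, #1: r5=4-1=3
CMP r5, #0  (cmp 3,0)
BNE top: taken
after XOR r3, r3, #19: r3=11856^19=11843
after ADD r3, r3, #17: r3=11843+17=11860
after LSL r3, r3, #2: r3=11860<<2=47440
after SUB r5, r5, #1: r5=3-1=2
CMP r5, #0  (cmp 2,0)
BNE top: taken
after XOR r3, r3, #19: r3=47440^19=47427
after ADD r3, r3, #17: r3=47427+17=47444
after LSL r3, r3, #2: r3=47444<<2=189776
after SUB r5, r5, #1: r5=2-1=1
CMP r5, #0  (cmp 1,0)
BNE top: taken
after XOR r3, r3, #19: r3=189776^19=189763
after ADD r3, r3, #17: r3=189763+17=189780
after LSL r3, r3, #2: r3=189780<<2=759120
after SUB r5, r5, #1: r5=1-1=0
CMP r5, #0  (cmp 0,0)
BNE top: not taken
halt.

759120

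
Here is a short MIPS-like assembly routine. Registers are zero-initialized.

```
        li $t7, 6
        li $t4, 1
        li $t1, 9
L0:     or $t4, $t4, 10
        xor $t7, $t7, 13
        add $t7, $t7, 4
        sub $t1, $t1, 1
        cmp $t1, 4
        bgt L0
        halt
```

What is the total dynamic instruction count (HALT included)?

34

li $t7, 6 → $t7=6
li $t4, 1 → $t4=1
li $t1, 9 → $t1=9
or $t4, $t4, 10 → $t4=1|10=11
xor $t7, $t7, 13 → $t7=6^13=11
add $t7, $t7, 4 → $t7=11+4=15
sub $t1, $t1, 1 → $t1=9-1=8
cmp $t1, 4  (cmp 8,4)
bgt L0: taken
or $t4, $t4, 10 → $t4=11|10=11
xor $t7, $t7, 13 → $t7=15^13=2
add $t7, $t7, 4 → $t7=2+4=6
sub $t1, $t1, 1 → $t1=8-1=7
cmp $t1, 4  (cmp 7,4)
bgt L0: taken
or $t4, $t4, 10 → $t4=11|10=11
xor $t7, $t7, 13 → $t7=6^13=11
add $t7, $t7, 4 → $t7=11+4=15
sub $t1, $t1, 1 → $t1=7-1=6
cmp $t1, 4  (cmp 6,4)
bgt L0: taken
or $t4, $t4, 10 → $t4=11|10=11
xor $t7, $t7, 13 → $t7=15^13=2
add $t7, $t7, 4 → $t7=2+4=6
sub $t1, $t1, 1 → $t1=6-1=5
cmp $t1, 4  (cmp 5,4)
bgt L0: taken
or $t4, $t4, 10 → $t4=11|10=11
xor $t7, $t7, 13 → $t7=6^13=11
add $t7, $t7, 4 → $t7=11+4=15
sub $t1, $t1, 1 → $t1=5-1=4
cmp $t1, 4  (cmp 4,4)
bgt L0: not taken
halt.
Total executed instructions: 34.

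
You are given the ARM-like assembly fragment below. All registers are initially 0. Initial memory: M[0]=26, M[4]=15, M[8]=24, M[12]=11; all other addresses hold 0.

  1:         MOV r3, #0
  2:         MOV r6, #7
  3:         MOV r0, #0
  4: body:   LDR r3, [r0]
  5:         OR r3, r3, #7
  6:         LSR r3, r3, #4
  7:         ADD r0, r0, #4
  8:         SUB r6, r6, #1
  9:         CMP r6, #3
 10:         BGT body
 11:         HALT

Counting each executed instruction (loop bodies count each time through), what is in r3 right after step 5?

after MOV r3, #0: r3=0
after MOV r6, #7: r6=7
after MOV r0, #0: r0=0
after LDR r3, [r0]: r3=M[0]=26
after OR r3, r3, #7: r3=26|7=31
After step 5: r3 = 31.

31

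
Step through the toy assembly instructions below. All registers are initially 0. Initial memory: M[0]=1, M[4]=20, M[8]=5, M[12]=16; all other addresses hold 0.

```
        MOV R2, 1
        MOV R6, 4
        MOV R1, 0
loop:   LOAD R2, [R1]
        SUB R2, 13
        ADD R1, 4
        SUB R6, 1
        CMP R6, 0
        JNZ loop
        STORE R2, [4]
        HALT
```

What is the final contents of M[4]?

after MOV R2, 1: R2=1
after MOV R6, 4: R6=4
after MOV R1, 0: R1=0
after LOAD R2, [R1]: R2=M[0]=1
after SUB R2, 13: R2=1-13=-12
after ADD R1, 4: R1=0+4=4
after SUB R6, 1: R6=4-1=3
CMP R6, 0  (cmp 3,0)
JNZ loop: taken
after LOAD R2, [R1]: R2=M[4]=20
after SUB R2, 13: R2=20-13=7
after ADD R1, 4: R1=4+4=8
after SUB R6, 1: R6=3-1=2
CMP R6, 0  (cmp 2,0)
JNZ loop: taken
after LOAD R2, [R1]: R2=M[8]=5
after SUB R2, 13: R2=5-13=-8
after ADD R1, 4: R1=8+4=12
after SUB R6, 1: R6=2-1=1
CMP R6, 0  (cmp 1,0)
JNZ loop: taken
after LOAD R2, [R1]: R2=M[12]=16
after SUB R2, 13: R2=16-13=3
after ADD R1, 4: R1=12+4=16
after SUB R6, 1: R6=1-1=0
CMP R6, 0  (cmp 0,0)
JNZ loop: not taken
STORE R2, [4] → M[4]=3
halt.

3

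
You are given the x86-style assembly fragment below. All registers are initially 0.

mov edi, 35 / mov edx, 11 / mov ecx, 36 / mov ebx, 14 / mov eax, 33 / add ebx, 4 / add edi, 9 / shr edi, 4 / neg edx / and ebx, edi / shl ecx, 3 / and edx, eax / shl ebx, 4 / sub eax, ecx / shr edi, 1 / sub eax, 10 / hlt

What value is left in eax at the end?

edi=35
edx=11
ecx=36
ebx=14
eax=33
ebx=14+4=18
edi=35+9=44
edi=44>>4=2
edx=-(11)=-11
ebx=18&2=2
ecx=36<<3=288
edx=(-11)&33=33
ebx=2<<4=32
eax=33-288=-255
edi=2>>1=1
eax=(-255)-10=-265
halt.

-265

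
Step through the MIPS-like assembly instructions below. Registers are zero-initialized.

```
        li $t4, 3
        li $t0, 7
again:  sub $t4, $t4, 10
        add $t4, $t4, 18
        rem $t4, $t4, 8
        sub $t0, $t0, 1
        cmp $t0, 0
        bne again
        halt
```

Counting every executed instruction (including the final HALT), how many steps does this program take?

after li $t4, 3: $t4=3
after li $t0, 7: $t0=7
after sub $t4, $t4, 10: $t4=3-10=-7
after add $t4, $t4, 18: $t4=(-7)+18=11
after rem $t4, $t4, 8: $t4=11%8=3
after sub $t0, $t0, 1: $t0=7-1=6
cmp $t0, 0  (cmp 6,0)
bne again: taken
after sub $t4, $t4, 10: $t4=3-10=-7
after add $t4, $t4, 18: $t4=(-7)+18=11
after rem $t4, $t4, 8: $t4=11%8=3
after sub $t0, $t0, 1: $t0=6-1=5
cmp $t0, 0  (cmp 5,0)
bne again: taken
after sub $t4, $t4, 10: $t4=3-10=-7
after add $t4, $t4, 18: $t4=(-7)+18=11
after rem $t4, $t4, 8: $t4=11%8=3
after sub $t0, $t0, 1: $t0=5-1=4
cmp $t0, 0  (cmp 4,0)
bne again: taken
after sub $t4, $t4, 10: $t4=3-10=-7
after add $t4, $t4, 18: $t4=(-7)+18=11
after rem $t4, $t4, 8: $t4=11%8=3
after sub $t0, $t0, 1: $t0=4-1=3
cmp $t0, 0  (cmp 3,0)
bne again: taken
after sub $t4, $t4, 10: $t4=3-10=-7
after add $t4, $t4, 18: $t4=(-7)+18=11
after rem $t4, $t4, 8: $t4=11%8=3
after sub $t0, $t0, 1: $t0=3-1=2
cmp $t0, 0  (cmp 2,0)
bne again: taken
after sub $t4, $t4, 10: $t4=3-10=-7
after add $t4, $t4, 18: $t4=(-7)+18=11
after rem $t4, $t4, 8: $t4=11%8=3
after sub $t0, $t0, 1: $t0=2-1=1
cmp $t0, 0  (cmp 1,0)
bne again: taken
after sub $t4, $t4, 10: $t4=3-10=-7
after add $t4, $t4, 18: $t4=(-7)+18=11
after rem $t4, $t4, 8: $t4=11%8=3
after sub $t0, $t0, 1: $t0=1-1=0
cmp $t0, 0  (cmp 0,0)
bne again: not taken
halt.
Total executed instructions: 45.

45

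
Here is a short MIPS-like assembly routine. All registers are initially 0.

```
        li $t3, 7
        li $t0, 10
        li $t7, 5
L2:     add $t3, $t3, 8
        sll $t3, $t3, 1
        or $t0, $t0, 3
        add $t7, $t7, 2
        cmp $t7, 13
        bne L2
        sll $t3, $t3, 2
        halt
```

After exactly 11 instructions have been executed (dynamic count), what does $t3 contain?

76

after li $t3, 7: $t3=7
after li $t0, 10: $t0=10
after li $t7, 5: $t7=5
after add $t3, $t3, 8: $t3=7+8=15
after sll $t3, $t3, 1: $t3=15<<1=30
after or $t0, $t0, 3: $t0=10|3=11
after add $t7, $t7, 2: $t7=5+2=7
cmp $t7, 13  (cmp 7,13)
bne L2: taken
after add $t3, $t3, 8: $t3=30+8=38
after sll $t3, $t3, 1: $t3=38<<1=76
After step 11: $t3 = 76.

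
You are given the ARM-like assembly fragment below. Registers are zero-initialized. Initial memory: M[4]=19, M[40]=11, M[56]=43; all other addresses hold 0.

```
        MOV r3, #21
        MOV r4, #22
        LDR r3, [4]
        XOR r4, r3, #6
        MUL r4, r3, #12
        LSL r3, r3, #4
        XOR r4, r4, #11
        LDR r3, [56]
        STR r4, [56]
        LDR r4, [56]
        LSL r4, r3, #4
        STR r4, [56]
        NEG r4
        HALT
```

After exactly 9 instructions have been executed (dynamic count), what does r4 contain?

after MOV r3, #21: r3=21
after MOV r4, #22: r4=22
after LDR r3, [4]: r3=M[4]=19
after XOR r4, r3, #6: r4=19^6=21
after MUL r4, r3, #12: r4=19*12=228
after LSL r3, r3, #4: r3=19<<4=304
after XOR r4, r4, #11: r4=228^11=239
after LDR r3, [56]: r3=M[56]=43
STR r4, [56] → M[56]=239
After step 9: r4 = 239.

239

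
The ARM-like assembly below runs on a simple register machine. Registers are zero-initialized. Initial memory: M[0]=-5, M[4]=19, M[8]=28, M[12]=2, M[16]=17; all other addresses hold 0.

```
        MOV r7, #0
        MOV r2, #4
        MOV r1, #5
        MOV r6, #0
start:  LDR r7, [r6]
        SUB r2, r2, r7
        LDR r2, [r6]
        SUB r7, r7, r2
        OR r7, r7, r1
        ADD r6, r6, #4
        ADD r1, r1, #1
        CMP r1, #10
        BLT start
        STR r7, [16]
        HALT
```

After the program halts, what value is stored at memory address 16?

9

MOV r7, #0 → r7=0
MOV r2, #4 → r2=4
MOV r1, #5 → r1=5
MOV r6, #0 → r6=0
LDR r7, [r6] → r7=M[0]=-5
SUB r2, r2, r7 → r2=4-(-5)=9
LDR r2, [r6] → r2=M[0]=-5
SUB r7, r7, r2 → r7=(-5)-(-5)=0
OR r7, r7, r1 → r7=0|5=5
ADD r6, r6, #4 → r6=0+4=4
ADD r1, r1, #1 → r1=5+1=6
CMP r1, #10  (cmp 6,10)
BLT start: taken
LDR r7, [r6] → r7=M[4]=19
SUB r2, r2, r7 → r2=(-5)-19=-24
LDR r2, [r6] → r2=M[4]=19
SUB r7, r7, r2 → r7=19-19=0
OR r7, r7, r1 → r7=0|6=6
ADD r6, r6, #4 → r6=4+4=8
ADD r1, r1, #1 → r1=6+1=7
CMP r1, #10  (cmp 7,10)
BLT start: taken
LDR r7, [r6] → r7=M[8]=28
SUB r2, r2, r7 → r2=19-28=-9
LDR r2, [r6] → r2=M[8]=28
SUB r7, r7, r2 → r7=28-28=0
OR r7, r7, r1 → r7=0|7=7
ADD r6, r6, #4 → r6=8+4=12
ADD r1, r1, #1 → r1=7+1=8
CMP r1, #10  (cmp 8,10)
BLT start: taken
LDR r7, [r6] → r7=M[12]=2
SUB r2, r2, r7 → r2=28-2=26
LDR r2, [r6] → r2=M[12]=2
SUB r7, r7, r2 → r7=2-2=0
OR r7, r7, r1 → r7=0|8=8
ADD r6, r6, #4 → r6=12+4=16
ADD r1, r1, #1 → r1=8+1=9
CMP r1, #10  (cmp 9,10)
BLT start: taken
LDR r7, [r6] → r7=M[16]=17
SUB r2, r2, r7 → r2=2-17=-15
LDR r2, [r6] → r2=M[16]=17
SUB r7, r7, r2 → r7=17-17=0
OR r7, r7, r1 → r7=0|9=9
ADD r6, r6, #4 → r6=16+4=20
ADD r1, r1, #1 → r1=9+1=10
CMP r1, #10  (cmp 10,10)
BLT start: not taken
STR r7, [16] → M[16]=9
halt.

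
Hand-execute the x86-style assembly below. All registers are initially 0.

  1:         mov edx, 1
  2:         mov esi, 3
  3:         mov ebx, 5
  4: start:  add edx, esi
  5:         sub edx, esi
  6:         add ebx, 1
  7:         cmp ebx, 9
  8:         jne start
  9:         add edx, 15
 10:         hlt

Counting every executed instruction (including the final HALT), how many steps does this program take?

after mov edx, 1: edx=1
after mov esi, 3: esi=3
after mov ebx, 5: ebx=5
after add edx, esi: edx=1+3=4
after sub edx, esi: edx=4-3=1
after add ebx, 1: ebx=5+1=6
cmp ebx, 9  (cmp 6,9)
jne start: taken
after add edx, esi: edx=1+3=4
after sub edx, esi: edx=4-3=1
after add ebx, 1: ebx=6+1=7
cmp ebx, 9  (cmp 7,9)
jne start: taken
after add edx, esi: edx=1+3=4
after sub edx, esi: edx=4-3=1
after add ebx, 1: ebx=7+1=8
cmp ebx, 9  (cmp 8,9)
jne start: taken
after add edx, esi: edx=1+3=4
after sub edx, esi: edx=4-3=1
after add ebx, 1: ebx=8+1=9
cmp ebx, 9  (cmp 9,9)
jne start: not taken
after add edx, 15: edx=1+15=16
halt.
Total executed instructions: 25.

25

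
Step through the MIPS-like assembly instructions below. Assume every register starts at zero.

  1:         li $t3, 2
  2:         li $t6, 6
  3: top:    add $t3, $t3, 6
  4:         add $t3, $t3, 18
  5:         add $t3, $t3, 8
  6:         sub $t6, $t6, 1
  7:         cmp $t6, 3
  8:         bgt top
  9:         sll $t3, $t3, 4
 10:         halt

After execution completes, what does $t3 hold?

$t3=2
$t6=6
$t3=2+6=8
$t3=8+18=26
$t3=26+8=34
$t6=6-1=5
cmp $t6, 3  (cmp 5,3)
bgt top: taken
$t3=34+6=40
$t3=40+18=58
$t3=58+8=66
$t6=5-1=4
cmp $t6, 3  (cmp 4,3)
bgt top: taken
$t3=66+6=72
$t3=72+18=90
$t3=90+8=98
$t6=4-1=3
cmp $t6, 3  (cmp 3,3)
bgt top: not taken
$t3=98<<4=1568
halt.

1568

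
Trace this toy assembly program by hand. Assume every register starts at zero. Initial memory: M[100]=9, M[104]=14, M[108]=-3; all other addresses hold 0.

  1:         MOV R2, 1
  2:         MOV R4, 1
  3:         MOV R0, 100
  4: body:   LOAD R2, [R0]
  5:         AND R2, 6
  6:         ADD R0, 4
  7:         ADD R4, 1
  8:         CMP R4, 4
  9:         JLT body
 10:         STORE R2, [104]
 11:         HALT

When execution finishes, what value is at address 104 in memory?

4

R2=1
R4=1
R0=100
R2=M[100]=9
R2=9&6=0
R0=100+4=104
R4=1+1=2
CMP R4, 4  (cmp 2,4)
JLT body: taken
R2=M[104]=14
R2=14&6=6
R0=104+4=108
R4=2+1=3
CMP R4, 4  (cmp 3,4)
JLT body: taken
R2=M[108]=-3
R2=(-3)&6=4
R0=108+4=112
R4=3+1=4
CMP R4, 4  (cmp 4,4)
JLT body: not taken
STORE R2, [104] → M[104]=4
halt.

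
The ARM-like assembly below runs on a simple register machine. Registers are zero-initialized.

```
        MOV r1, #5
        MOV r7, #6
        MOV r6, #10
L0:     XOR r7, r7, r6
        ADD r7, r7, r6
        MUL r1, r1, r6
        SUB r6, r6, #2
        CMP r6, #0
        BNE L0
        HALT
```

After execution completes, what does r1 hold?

r1=5
r7=6
r6=10
r7=6^10=12
r7=12+10=22
r1=5*10=50
r6=10-2=8
CMP r6, #0  (cmp 8,0)
BNE L0: taken
r7=22^8=30
r7=30+8=38
r1=50*8=400
r6=8-2=6
CMP r6, #0  (cmp 6,0)
BNE L0: taken
r7=38^6=32
r7=32+6=38
r1=400*6=2400
r6=6-2=4
CMP r6, #0  (cmp 4,0)
BNE L0: taken
r7=38^4=34
r7=34+4=38
r1=2400*4=9600
r6=4-2=2
CMP r6, #0  (cmp 2,0)
BNE L0: taken
r7=38^2=36
r7=36+2=38
r1=9600*2=19200
r6=2-2=0
CMP r6, #0  (cmp 0,0)
BNE L0: not taken
halt.

19200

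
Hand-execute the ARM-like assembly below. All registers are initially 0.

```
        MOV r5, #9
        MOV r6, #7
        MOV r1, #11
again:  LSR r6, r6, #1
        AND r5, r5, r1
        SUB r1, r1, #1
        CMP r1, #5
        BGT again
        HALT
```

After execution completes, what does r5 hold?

MOV r5, #9 → r5=9
MOV r6, #7 → r6=7
MOV r1, #11 → r1=11
LSR r6, r6, #1 → r6=7>>1=3
AND r5, r5, r1 → r5=9&11=9
SUB r1, r1, #1 → r1=11-1=10
CMP r1, #5  (cmp 10,5)
BGT again: taken
LSR r6, r6, #1 → r6=3>>1=1
AND r5, r5, r1 → r5=9&10=8
SUB r1, r1, #1 → r1=10-1=9
CMP r1, #5  (cmp 9,5)
BGT again: taken
LSR r6, r6, #1 → r6=1>>1=0
AND r5, r5, r1 → r5=8&9=8
SUB r1, r1, #1 → r1=9-1=8
CMP r1, #5  (cmp 8,5)
BGT again: taken
LSR r6, r6, #1 → r6=0>>1=0
AND r5, r5, r1 → r5=8&8=8
SUB r1, r1, #1 → r1=8-1=7
CMP r1, #5  (cmp 7,5)
BGT again: taken
LSR r6, r6, #1 → r6=0>>1=0
AND r5, r5, r1 → r5=8&7=0
SUB r1, r1, #1 → r1=7-1=6
CMP r1, #5  (cmp 6,5)
BGT again: taken
LSR r6, r6, #1 → r6=0>>1=0
AND r5, r5, r1 → r5=0&6=0
SUB r1, r1, #1 → r1=6-1=5
CMP r1, #5  (cmp 5,5)
BGT again: not taken
halt.

0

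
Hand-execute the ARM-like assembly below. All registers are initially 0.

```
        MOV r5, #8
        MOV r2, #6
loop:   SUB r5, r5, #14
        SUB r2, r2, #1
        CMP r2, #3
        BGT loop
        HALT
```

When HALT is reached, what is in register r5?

after MOV r5, #8: r5=8
after MOV r2, #6: r2=6
after SUB r5, r5, #14: r5=8-14=-6
after SUB r2, r2, #1: r2=6-1=5
CMP r2, #3  (cmp 5,3)
BGT loop: taken
after SUB r5, r5, #14: r5=(-6)-14=-20
after SUB r2, r2, #1: r2=5-1=4
CMP r2, #3  (cmp 4,3)
BGT loop: taken
after SUB r5, r5, #14: r5=(-20)-14=-34
after SUB r2, r2, #1: r2=4-1=3
CMP r2, #3  (cmp 3,3)
BGT loop: not taken
halt.

-34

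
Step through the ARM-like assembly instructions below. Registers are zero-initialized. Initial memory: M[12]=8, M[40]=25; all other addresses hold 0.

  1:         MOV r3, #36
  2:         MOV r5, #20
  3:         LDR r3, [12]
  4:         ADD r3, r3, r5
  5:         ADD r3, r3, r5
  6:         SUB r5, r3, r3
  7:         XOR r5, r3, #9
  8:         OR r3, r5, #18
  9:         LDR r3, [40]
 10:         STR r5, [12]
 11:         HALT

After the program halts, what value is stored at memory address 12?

r3=36
r5=20
r3=M[12]=8
r3=8+20=28
r3=28+20=48
r5=48-48=0
r5=48^9=57
r3=57|18=59
r3=M[40]=25
STR r5, [12] → M[12]=57
halt.

57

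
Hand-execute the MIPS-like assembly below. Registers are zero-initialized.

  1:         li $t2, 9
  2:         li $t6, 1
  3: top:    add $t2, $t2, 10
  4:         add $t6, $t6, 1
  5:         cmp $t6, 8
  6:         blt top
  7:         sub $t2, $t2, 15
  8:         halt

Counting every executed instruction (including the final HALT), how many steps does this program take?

32

$t2=9
$t6=1
$t2=9+10=19
$t6=1+1=2
cmp $t6, 8  (cmp 2,8)
blt top: taken
$t2=19+10=29
$t6=2+1=3
cmp $t6, 8  (cmp 3,8)
blt top: taken
$t2=29+10=39
$t6=3+1=4
cmp $t6, 8  (cmp 4,8)
blt top: taken
$t2=39+10=49
$t6=4+1=5
cmp $t6, 8  (cmp 5,8)
blt top: taken
$t2=49+10=59
$t6=5+1=6
cmp $t6, 8  (cmp 6,8)
blt top: taken
$t2=59+10=69
$t6=6+1=7
cmp $t6, 8  (cmp 7,8)
blt top: taken
$t2=69+10=79
$t6=7+1=8
cmp $t6, 8  (cmp 8,8)
blt top: not taken
$t2=79-15=64
halt.
Total executed instructions: 32.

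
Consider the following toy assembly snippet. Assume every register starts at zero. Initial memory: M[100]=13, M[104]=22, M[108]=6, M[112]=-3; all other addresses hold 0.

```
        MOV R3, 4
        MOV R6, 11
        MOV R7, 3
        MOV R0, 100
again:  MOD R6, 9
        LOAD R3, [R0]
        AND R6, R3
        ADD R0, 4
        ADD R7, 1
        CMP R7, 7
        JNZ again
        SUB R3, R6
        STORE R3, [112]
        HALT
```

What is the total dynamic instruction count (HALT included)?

35

MOV R3, 4 → R3=4
MOV R6, 11 → R6=11
MOV R7, 3 → R7=3
MOV R0, 100 → R0=100
MOD R6, 9 → R6=11%9=2
LOAD R3, [R0] → R3=M[100]=13
AND R6, R3 → R6=2&13=0
ADD R0, 4 → R0=100+4=104
ADD R7, 1 → R7=3+1=4
CMP R7, 7  (cmp 4,7)
JNZ again: taken
MOD R6, 9 → R6=0%9=0
LOAD R3, [R0] → R3=M[104]=22
AND R6, R3 → R6=0&22=0
ADD R0, 4 → R0=104+4=108
ADD R7, 1 → R7=4+1=5
CMP R7, 7  (cmp 5,7)
JNZ again: taken
MOD R6, 9 → R6=0%9=0
LOAD R3, [R0] → R3=M[108]=6
AND R6, R3 → R6=0&6=0
ADD R0, 4 → R0=108+4=112
ADD R7, 1 → R7=5+1=6
CMP R7, 7  (cmp 6,7)
JNZ again: taken
MOD R6, 9 → R6=0%9=0
LOAD R3, [R0] → R3=M[112]=-3
AND R6, R3 → R6=0&(-3)=0
ADD R0, 4 → R0=112+4=116
ADD R7, 1 → R7=6+1=7
CMP R7, 7  (cmp 7,7)
JNZ again: not taken
SUB R3, R6 → R3=(-3)-0=-3
STORE R3, [112] → M[112]=-3
halt.
Total executed instructions: 35.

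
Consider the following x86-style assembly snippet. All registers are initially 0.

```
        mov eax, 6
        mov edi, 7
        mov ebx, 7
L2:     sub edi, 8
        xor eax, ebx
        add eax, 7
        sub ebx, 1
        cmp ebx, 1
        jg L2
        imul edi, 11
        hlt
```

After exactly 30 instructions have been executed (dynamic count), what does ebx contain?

mov eax, 6 → eax=6
mov edi, 7 → edi=7
mov ebx, 7 → ebx=7
sub edi, 8 → edi=7-8=-1
xor eax, ebx → eax=6^7=1
add eax, 7 → eax=1+7=8
sub ebx, 1 → ebx=7-1=6
cmp ebx, 1  (cmp 6,1)
jg L2: taken
sub edi, 8 → edi=(-1)-8=-9
xor eax, ebx → eax=8^6=14
add eax, 7 → eax=14+7=21
sub ebx, 1 → ebx=6-1=5
cmp ebx, 1  (cmp 5,1)
jg L2: taken
sub edi, 8 → edi=(-9)-8=-17
xor eax, ebx → eax=21^5=16
add eax, 7 → eax=16+7=23
sub ebx, 1 → ebx=5-1=4
cmp ebx, 1  (cmp 4,1)
jg L2: taken
sub edi, 8 → edi=(-17)-8=-25
xor eax, ebx → eax=23^4=19
add eax, 7 → eax=19+7=26
sub ebx, 1 → ebx=4-1=3
cmp ebx, 1  (cmp 3,1)
jg L2: taken
sub edi, 8 → edi=(-25)-8=-33
xor eax, ebx → eax=26^3=25
add eax, 7 → eax=25+7=32
After step 30: ebx = 3.

3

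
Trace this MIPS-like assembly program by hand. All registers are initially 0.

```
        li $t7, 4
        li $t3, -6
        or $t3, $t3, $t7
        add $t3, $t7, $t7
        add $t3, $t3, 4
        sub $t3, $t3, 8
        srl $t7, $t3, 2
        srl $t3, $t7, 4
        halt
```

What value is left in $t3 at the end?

0

after li $t7, 4: $t7=4
after li $t3, -6: $t3=-6
after or $t3, $t3, $t7: $t3=(-6)|4=-2
after add $t3, $t7, $t7: $t3=4+4=8
after add $t3, $t3, 4: $t3=8+4=12
after sub $t3, $t3, 8: $t3=12-8=4
after srl $t7, $t3, 2: $t7=4>>2=1
after srl $t3, $t7, 4: $t3=1>>4=0
halt.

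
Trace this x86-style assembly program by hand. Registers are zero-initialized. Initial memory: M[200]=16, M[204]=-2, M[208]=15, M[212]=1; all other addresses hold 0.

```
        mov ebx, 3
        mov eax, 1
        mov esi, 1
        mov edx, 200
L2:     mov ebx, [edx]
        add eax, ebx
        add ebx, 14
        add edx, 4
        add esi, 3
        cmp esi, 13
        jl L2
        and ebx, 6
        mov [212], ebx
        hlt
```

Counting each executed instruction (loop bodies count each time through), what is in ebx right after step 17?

12

after mov ebx, 3: ebx=3
after mov eax, 1: eax=1
after mov esi, 1: esi=1
after mov edx, 200: edx=200
after mov ebx, [edx]: ebx=M[200]=16
after add eax, ebx: eax=1+16=17
after add ebx, 14: ebx=16+14=30
after add edx, 4: edx=200+4=204
after add esi, 3: esi=1+3=4
cmp esi, 13  (cmp 4,13)
jl L2: taken
after mov ebx, [edx]: ebx=M[204]=-2
after add eax, ebx: eax=17+(-2)=15
after add ebx, 14: ebx=(-2)+14=12
after add edx, 4: edx=204+4=208
after add esi, 3: esi=4+3=7
cmp esi, 13  (cmp 7,13)
After step 17: ebx = 12.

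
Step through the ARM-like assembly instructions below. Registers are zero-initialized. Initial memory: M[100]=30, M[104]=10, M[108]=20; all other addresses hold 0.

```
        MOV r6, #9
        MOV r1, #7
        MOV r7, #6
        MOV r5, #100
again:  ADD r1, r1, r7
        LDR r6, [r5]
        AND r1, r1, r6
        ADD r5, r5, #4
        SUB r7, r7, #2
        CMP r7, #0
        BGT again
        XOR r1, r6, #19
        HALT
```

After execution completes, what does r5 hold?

after MOV r6, #9: r6=9
after MOV r1, #7: r1=7
after MOV r7, #6: r7=6
after MOV r5, #100: r5=100
after ADD r1, r1, r7: r1=7+6=13
after LDR r6, [r5]: r6=M[100]=30
after AND r1, r1, r6: r1=13&30=12
after ADD r5, r5, #4: r5=100+4=104
after SUB r7, r7, #2: r7=6-2=4
CMP r7, #0  (cmp 4,0)
BGT again: taken
after ADD r1, r1, r7: r1=12+4=16
after LDR r6, [r5]: r6=M[104]=10
after AND r1, r1, r6: r1=16&10=0
after ADD r5, r5, #4: r5=104+4=108
after SUB r7, r7, #2: r7=4-2=2
CMP r7, #0  (cmp 2,0)
BGT again: taken
after ADD r1, r1, r7: r1=0+2=2
after LDR r6, [r5]: r6=M[108]=20
after AND r1, r1, r6: r1=2&20=0
after ADD r5, r5, #4: r5=108+4=112
after SUB r7, r7, #2: r7=2-2=0
CMP r7, #0  (cmp 0,0)
BGT again: not taken
after XOR r1, r6, #19: r1=20^19=7
halt.

112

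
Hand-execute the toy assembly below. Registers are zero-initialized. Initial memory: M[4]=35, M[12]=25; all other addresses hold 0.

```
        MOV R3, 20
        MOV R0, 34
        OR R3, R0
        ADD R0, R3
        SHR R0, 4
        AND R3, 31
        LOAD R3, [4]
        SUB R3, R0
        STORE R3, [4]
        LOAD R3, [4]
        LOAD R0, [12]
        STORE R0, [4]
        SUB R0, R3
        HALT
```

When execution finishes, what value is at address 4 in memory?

after MOV R3, 20: R3=20
after MOV R0, 34: R0=34
after OR R3, R0: R3=20|34=54
after ADD R0, R3: R0=34+54=88
after SHR R0, 4: R0=88>>4=5
after AND R3, 31: R3=54&31=22
after LOAD R3, [4]: R3=M[4]=35
after SUB R3, R0: R3=35-5=30
STORE R3, [4] → M[4]=30
after LOAD R3, [4]: R3=M[4]=30
after LOAD R0, [12]: R0=M[12]=25
STORE R0, [4] → M[4]=25
after SUB R0, R3: R0=25-30=-5
halt.

25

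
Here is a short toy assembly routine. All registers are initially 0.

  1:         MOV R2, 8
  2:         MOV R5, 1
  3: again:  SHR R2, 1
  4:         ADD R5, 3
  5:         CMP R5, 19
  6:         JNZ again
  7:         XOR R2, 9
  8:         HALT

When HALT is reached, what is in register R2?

R2=8
R5=1
R2=8>>1=4
R5=1+3=4
CMP R5, 19  (cmp 4,19)
JNZ again: taken
R2=4>>1=2
R5=4+3=7
CMP R5, 19  (cmp 7,19)
JNZ again: taken
R2=2>>1=1
R5=7+3=10
CMP R5, 19  (cmp 10,19)
JNZ again: taken
R2=1>>1=0
R5=10+3=13
CMP R5, 19  (cmp 13,19)
JNZ again: taken
R2=0>>1=0
R5=13+3=16
CMP R5, 19  (cmp 16,19)
JNZ again: taken
R2=0>>1=0
R5=16+3=19
CMP R5, 19  (cmp 19,19)
JNZ again: not taken
R2=0^9=9
halt.

9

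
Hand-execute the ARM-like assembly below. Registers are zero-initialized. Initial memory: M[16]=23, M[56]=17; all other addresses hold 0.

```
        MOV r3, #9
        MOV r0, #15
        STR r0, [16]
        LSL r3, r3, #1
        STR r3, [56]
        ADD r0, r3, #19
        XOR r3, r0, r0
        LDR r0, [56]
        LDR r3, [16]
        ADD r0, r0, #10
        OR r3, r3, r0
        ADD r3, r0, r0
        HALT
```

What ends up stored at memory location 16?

after MOV r3, #9: r3=9
after MOV r0, #15: r0=15
STR r0, [16] → M[16]=15
after LSL r3, r3, #1: r3=9<<1=18
STR r3, [56] → M[56]=18
after ADD r0, r3, #19: r0=18+19=37
after XOR r3, r0, r0: r3=37^37=0
after LDR r0, [56]: r0=M[56]=18
after LDR r3, [16]: r3=M[16]=15
after ADD r0, r0, #10: r0=18+10=28
after OR r3, r3, r0: r3=15|28=31
after ADD r3, r0, r0: r3=28+28=56
halt.

15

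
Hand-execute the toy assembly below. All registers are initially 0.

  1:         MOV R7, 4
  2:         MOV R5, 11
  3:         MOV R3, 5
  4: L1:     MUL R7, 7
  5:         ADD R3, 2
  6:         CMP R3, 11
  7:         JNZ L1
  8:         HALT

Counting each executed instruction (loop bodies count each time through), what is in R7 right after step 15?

1372

after MOV R7, 4: R7=4
after MOV R5, 11: R5=11
after MOV R3, 5: R3=5
after MUL R7, 7: R7=4*7=28
after ADD R3, 2: R3=5+2=7
CMP R3, 11  (cmp 7,11)
JNZ L1: taken
after MUL R7, 7: R7=28*7=196
after ADD R3, 2: R3=7+2=9
CMP R3, 11  (cmp 9,11)
JNZ L1: taken
after MUL R7, 7: R7=196*7=1372
after ADD R3, 2: R3=9+2=11
CMP R3, 11  (cmp 11,11)
JNZ L1: not taken
After step 15: R7 = 1372.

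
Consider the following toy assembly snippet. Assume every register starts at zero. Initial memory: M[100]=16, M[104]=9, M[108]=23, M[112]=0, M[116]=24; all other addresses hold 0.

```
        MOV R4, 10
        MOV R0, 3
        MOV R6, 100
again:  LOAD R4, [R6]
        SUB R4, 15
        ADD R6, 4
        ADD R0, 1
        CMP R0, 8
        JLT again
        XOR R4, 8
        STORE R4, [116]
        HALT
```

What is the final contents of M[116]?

after MOV R4, 10: R4=10
after MOV R0, 3: R0=3
after MOV R6, 100: R6=100
after LOAD R4, [R6]: R4=M[100]=16
after SUB R4, 15: R4=16-15=1
after ADD R6, 4: R6=100+4=104
after ADD R0, 1: R0=3+1=4
CMP R0, 8  (cmp 4,8)
JLT again: taken
after LOAD R4, [R6]: R4=M[104]=9
after SUB R4, 15: R4=9-15=-6
after ADD R6, 4: R6=104+4=108
after ADD R0, 1: R0=4+1=5
CMP R0, 8  (cmp 5,8)
JLT again: taken
after LOAD R4, [R6]: R4=M[108]=23
after SUB R4, 15: R4=23-15=8
after ADD R6, 4: R6=108+4=112
after ADD R0, 1: R0=5+1=6
CMP R0, 8  (cmp 6,8)
JLT again: taken
after LOAD R4, [R6]: R4=M[112]=0
after SUB R4, 15: R4=0-15=-15
after ADD R6, 4: R6=112+4=116
after ADD R0, 1: R0=6+1=7
CMP R0, 8  (cmp 7,8)
JLT again: taken
after LOAD R4, [R6]: R4=M[116]=24
after SUB R4, 15: R4=24-15=9
after ADD R6, 4: R6=116+4=120
after ADD R0, 1: R0=7+1=8
CMP R0, 8  (cmp 8,8)
JLT again: not taken
after XOR R4, 8: R4=9^8=1
STORE R4, [116] → M[116]=1
halt.

1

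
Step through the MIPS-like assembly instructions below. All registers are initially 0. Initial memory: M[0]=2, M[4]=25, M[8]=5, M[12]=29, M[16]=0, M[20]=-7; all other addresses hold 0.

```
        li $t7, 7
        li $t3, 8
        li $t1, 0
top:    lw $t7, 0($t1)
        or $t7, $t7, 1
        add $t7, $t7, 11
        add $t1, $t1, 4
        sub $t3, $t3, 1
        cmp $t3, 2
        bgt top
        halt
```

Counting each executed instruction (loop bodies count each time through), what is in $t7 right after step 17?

36

after li $t7, 7: $t7=7
after li $t3, 8: $t3=8
after li $t1, 0: $t1=0
after lw $t7, 0($t1): $t7=M[0]=2
after or $t7, $t7, 1: $t7=2|1=3
after add $t7, $t7, 11: $t7=3+11=14
after add $t1, $t1, 4: $t1=0+4=4
after sub $t3, $t3, 1: $t3=8-1=7
cmp $t3, 2  (cmp 7,2)
bgt top: taken
after lw $t7, 0($t1): $t7=M[4]=25
after or $t7, $t7, 1: $t7=25|1=25
after add $t7, $t7, 11: $t7=25+11=36
after add $t1, $t1, 4: $t1=4+4=8
after sub $t3, $t3, 1: $t3=7-1=6
cmp $t3, 2  (cmp 6,2)
bgt top: taken
After step 17: $t7 = 36.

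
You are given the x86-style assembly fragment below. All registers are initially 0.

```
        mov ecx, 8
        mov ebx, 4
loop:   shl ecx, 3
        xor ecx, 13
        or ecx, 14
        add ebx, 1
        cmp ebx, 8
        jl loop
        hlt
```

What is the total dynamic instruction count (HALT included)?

mov ecx, 8 → ecx=8
mov ebx, 4 → ebx=4
shl ecx, 3 → ecx=8<<3=64
xor ecx, 13 → ecx=64^13=77
or ecx, 14 → ecx=77|14=79
add ebx, 1 → ebx=4+1=5
cmp ebx, 8  (cmp 5,8)
jl loop: taken
shl ecx, 3 → ecx=79<<3=632
xor ecx, 13 → ecx=632^13=629
or ecx, 14 → ecx=629|14=639
add ebx, 1 → ebx=5+1=6
cmp ebx, 8  (cmp 6,8)
jl loop: taken
shl ecx, 3 → ecx=639<<3=5112
xor ecx, 13 → ecx=5112^13=5109
or ecx, 14 → ecx=5109|14=5119
add ebx, 1 → ebx=6+1=7
cmp ebx, 8  (cmp 7,8)
jl loop: taken
shl ecx, 3 → ecx=5119<<3=40952
xor ecx, 13 → ecx=40952^13=40949
or ecx, 14 → ecx=40949|14=40959
add ebx, 1 → ebx=7+1=8
cmp ebx, 8  (cmp 8,8)
jl loop: not taken
halt.
Total executed instructions: 27.

27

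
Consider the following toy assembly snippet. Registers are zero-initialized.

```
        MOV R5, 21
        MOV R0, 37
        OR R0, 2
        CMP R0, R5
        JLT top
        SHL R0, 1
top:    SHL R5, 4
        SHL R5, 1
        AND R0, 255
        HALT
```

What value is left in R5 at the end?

672

after MOV R5, 21: R5=21
after MOV R0, 37: R0=37
after OR R0, 2: R0=37|2=39
CMP R0, R5  (cmp 39,21)
JLT top: not taken
after SHL R0, 1: R0=39<<1=78
after SHL R5, 4: R5=21<<4=336
after SHL R5, 1: R5=336<<1=672
after AND R0, 255: R0=78&255=78
halt.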